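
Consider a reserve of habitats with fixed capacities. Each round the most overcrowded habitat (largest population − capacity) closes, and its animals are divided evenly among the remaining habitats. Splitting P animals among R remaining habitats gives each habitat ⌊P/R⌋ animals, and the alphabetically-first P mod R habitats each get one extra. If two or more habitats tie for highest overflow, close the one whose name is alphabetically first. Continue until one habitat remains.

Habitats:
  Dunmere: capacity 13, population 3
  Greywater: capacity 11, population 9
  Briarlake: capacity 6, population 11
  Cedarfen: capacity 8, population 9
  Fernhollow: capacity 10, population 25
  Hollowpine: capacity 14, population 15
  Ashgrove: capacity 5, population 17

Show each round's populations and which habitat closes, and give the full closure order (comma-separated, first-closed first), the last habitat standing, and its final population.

Round 1: Ashgrove=17 Briarlake=11 Cedarfen=9 Dunmere=3 Fernhollow=25 Greywater=9 Hollowpine=15 → close Fernhollow (overflow 15)
  25÷6 = 4 each, +1 to first 1
Round 2: Ashgrove=22 Briarlake=15 Cedarfen=13 Dunmere=7 Greywater=13 Hollowpine=19 → close Ashgrove (overflow 17)
  22÷5 = 4 each, +1 to first 2
Round 3: Briarlake=20 Cedarfen=18 Dunmere=11 Greywater=17 Hollowpine=23 → close Briarlake (overflow 14)
  20÷4 = 5 each, +1 to first 0
Round 4: Cedarfen=23 Dunmere=16 Greywater=22 Hollowpine=28 → close Cedarfen (overflow 15)
  23÷3 = 7 each, +1 to first 2
Round 5: Dunmere=24 Greywater=30 Hollowpine=35 → close Hollowpine (overflow 21)
  35÷2 = 17 each, +1 to first 1
Round 6: Dunmere=42 Greywater=47 → close Greywater (overflow 36)
  47÷1 = 47 each, +1 to first 0

Closure order: Fernhollow, Ashgrove, Briarlake, Cedarfen, Hollowpine, Greywater
Last habitat: Dunmere with 89 animals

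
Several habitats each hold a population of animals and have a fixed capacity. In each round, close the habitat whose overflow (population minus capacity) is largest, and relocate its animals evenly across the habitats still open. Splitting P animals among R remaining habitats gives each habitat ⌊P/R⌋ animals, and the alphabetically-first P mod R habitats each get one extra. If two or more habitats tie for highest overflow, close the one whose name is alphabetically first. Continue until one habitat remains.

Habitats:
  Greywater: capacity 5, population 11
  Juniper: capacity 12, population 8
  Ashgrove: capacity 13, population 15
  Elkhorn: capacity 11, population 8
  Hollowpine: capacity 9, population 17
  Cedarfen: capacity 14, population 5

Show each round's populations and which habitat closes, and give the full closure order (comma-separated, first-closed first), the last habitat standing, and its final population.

Round 1: Ashgrove=15 Cedarfen=5 Elkhorn=8 Greywater=11 Hollowpine=17 Juniper=8 → close Hollowpine (overflow 8)
  17÷5 = 3 each, +1 to first 2
Round 2: Ashgrove=19 Cedarfen=9 Elkhorn=11 Greywater=14 Juniper=11 → close Greywater (overflow 9)
  14÷4 = 3 each, +1 to first 2
Round 3: Ashgrove=23 Cedarfen=13 Elkhorn=14 Juniper=14 → close Ashgrove (overflow 10)
  23÷3 = 7 each, +1 to first 2
Round 4: Cedarfen=21 Elkhorn=22 Juniper=21 → close Elkhorn (overflow 11)
  22÷2 = 11 each, +1 to first 0
Round 5: Cedarfen=32 Juniper=32 → close Juniper (overflow 20)
  32÷1 = 32 each, +1 to first 0

Closure order: Hollowpine, Greywater, Ashgrove, Elkhorn, Juniper
Last habitat: Cedarfen with 64 animals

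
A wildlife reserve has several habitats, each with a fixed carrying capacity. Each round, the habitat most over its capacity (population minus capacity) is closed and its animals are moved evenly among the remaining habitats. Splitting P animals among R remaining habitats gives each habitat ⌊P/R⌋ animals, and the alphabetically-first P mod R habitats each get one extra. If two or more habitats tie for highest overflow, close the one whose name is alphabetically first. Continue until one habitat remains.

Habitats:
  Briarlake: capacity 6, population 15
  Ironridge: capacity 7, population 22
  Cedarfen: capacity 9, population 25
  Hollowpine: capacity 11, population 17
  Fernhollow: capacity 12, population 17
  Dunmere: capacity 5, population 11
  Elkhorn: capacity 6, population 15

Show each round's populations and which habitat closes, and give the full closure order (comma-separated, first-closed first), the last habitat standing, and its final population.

Closure order: Cedarfen, Ironridge, Briarlake, Elkhorn, Dunmere, Hollowpine
Last habitat: Fernhollow with 122 animals

Round 1: Briarlake=15 Cedarfen=25 Dunmere=11 Elkhorn=15 Fernhollow=17 Hollowpine=17 Ironridge=22 → close Cedarfen (overflow 16)
  25÷6 = 4 each, +1 to first 1
Round 2: Briarlake=20 Dunmere=15 Elkhorn=19 Fernhollow=21 Hollowpine=21 Ironridge=26 → close Ironridge (overflow 19)
  26÷5 = 5 each, +1 to first 1
Round 3: Briarlake=26 Dunmere=20 Elkhorn=24 Fernhollow=26 Hollowpine=26 → close Briarlake (overflow 20)
  26÷4 = 6 each, +1 to first 2
Round 4: Dunmere=27 Elkhorn=31 Fernhollow=32 Hollowpine=32 → close Elkhorn (overflow 25)
  31÷3 = 10 each, +1 to first 1
Round 5: Dunmere=38 Fernhollow=42 Hollowpine=42 → close Dunmere (overflow 33)
  38÷2 = 19 each, +1 to first 0
Round 6: Fernhollow=61 Hollowpine=61 → close Hollowpine (overflow 50)
  61÷1 = 61 each, +1 to first 0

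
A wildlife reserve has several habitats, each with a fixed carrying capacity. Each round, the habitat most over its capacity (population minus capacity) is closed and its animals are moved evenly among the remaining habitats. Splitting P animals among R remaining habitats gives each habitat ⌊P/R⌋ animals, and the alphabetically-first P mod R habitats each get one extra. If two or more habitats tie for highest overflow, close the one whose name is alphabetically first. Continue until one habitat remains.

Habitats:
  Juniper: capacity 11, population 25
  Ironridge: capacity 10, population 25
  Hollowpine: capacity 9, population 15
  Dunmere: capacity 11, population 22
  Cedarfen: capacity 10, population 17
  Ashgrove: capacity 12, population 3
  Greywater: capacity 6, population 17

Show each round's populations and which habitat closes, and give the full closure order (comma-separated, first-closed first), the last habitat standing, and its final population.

Closure order: Ironridge, Juniper, Dunmere, Greywater, Cedarfen, Hollowpine
Last habitat: Ashgrove with 124 animals

Round 1: Ashgrove=3 Cedarfen=17 Dunmere=22 Greywater=17 Hollowpine=15 Ironridge=25 Juniper=25 → close Ironridge (overflow 15)
  25÷6 = 4 each, +1 to first 1
Round 2: Ashgrove=8 Cedarfen=21 Dunmere=26 Greywater=21 Hollowpine=19 Juniper=29 → close Juniper (overflow 18)
  29÷5 = 5 each, +1 to first 4
Round 3: Ashgrove=14 Cedarfen=27 Dunmere=32 Greywater=27 Hollowpine=24 → close Dunmere (overflow 21)
  32÷4 = 8 each, +1 to first 0
Round 4: Ashgrove=22 Cedarfen=35 Greywater=35 Hollowpine=32 → close Greywater (overflow 29)
  35÷3 = 11 each, +1 to first 2
Round 5: Ashgrove=34 Cedarfen=47 Hollowpine=43 → close Cedarfen (overflow 37)
  47÷2 = 23 each, +1 to first 1
Round 6: Ashgrove=58 Hollowpine=66 → close Hollowpine (overflow 57)
  66÷1 = 66 each, +1 to first 0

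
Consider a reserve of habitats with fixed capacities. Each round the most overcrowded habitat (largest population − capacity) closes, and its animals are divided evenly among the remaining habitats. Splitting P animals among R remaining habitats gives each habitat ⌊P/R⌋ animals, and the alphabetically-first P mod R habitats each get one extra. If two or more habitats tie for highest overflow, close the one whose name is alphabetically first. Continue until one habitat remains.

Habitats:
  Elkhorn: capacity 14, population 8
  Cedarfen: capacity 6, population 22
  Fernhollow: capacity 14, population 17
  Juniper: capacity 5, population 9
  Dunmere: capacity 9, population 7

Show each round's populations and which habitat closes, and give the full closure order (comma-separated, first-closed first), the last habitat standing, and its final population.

Round 1: Cedarfen=22 Dunmere=7 Elkhorn=8 Fernhollow=17 Juniper=9 → close Cedarfen (overflow 16)
  22÷4 = 5 each, +1 to first 2
Round 2: Dunmere=13 Elkhorn=14 Fernhollow=22 Juniper=14 → close Juniper (overflow 9)
  14÷3 = 4 each, +1 to first 2
Round 3: Dunmere=18 Elkhorn=19 Fernhollow=26 → close Fernhollow (overflow 12)
  26÷2 = 13 each, +1 to first 0
Round 4: Dunmere=31 Elkhorn=32 → close Dunmere (overflow 22)
  31÷1 = 31 each, +1 to first 0

Closure order: Cedarfen, Juniper, Fernhollow, Dunmere
Last habitat: Elkhorn with 63 animals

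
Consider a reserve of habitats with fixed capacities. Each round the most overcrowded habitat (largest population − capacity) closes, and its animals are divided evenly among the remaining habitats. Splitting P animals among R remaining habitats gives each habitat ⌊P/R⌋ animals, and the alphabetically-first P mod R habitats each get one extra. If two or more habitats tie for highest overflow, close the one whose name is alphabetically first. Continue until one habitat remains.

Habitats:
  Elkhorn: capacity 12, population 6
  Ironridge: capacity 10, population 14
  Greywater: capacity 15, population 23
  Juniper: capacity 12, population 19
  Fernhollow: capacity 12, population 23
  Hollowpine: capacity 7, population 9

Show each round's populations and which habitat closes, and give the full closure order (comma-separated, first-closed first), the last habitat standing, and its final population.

Closure order: Fernhollow, Greywater, Juniper, Ironridge, Hollowpine
Last habitat: Elkhorn with 94 animals

Round 1: Elkhorn=6 Fernhollow=23 Greywater=23 Hollowpine=9 Ironridge=14 Juniper=19 → close Fernhollow (overflow 11)
  23÷5 = 4 each, +1 to first 3
Round 2: Elkhorn=11 Greywater=28 Hollowpine=14 Ironridge=18 Juniper=23 → close Greywater (overflow 13)
  28÷4 = 7 each, +1 to first 0
Round 3: Elkhorn=18 Hollowpine=21 Ironridge=25 Juniper=30 → close Juniper (overflow 18)
  30÷3 = 10 each, +1 to first 0
Round 4: Elkhorn=28 Hollowpine=31 Ironridge=35 → close Ironridge (overflow 25)
  35÷2 = 17 each, +1 to first 1
Round 5: Elkhorn=46 Hollowpine=48 → close Hollowpine (overflow 41)
  48÷1 = 48 each, +1 to first 0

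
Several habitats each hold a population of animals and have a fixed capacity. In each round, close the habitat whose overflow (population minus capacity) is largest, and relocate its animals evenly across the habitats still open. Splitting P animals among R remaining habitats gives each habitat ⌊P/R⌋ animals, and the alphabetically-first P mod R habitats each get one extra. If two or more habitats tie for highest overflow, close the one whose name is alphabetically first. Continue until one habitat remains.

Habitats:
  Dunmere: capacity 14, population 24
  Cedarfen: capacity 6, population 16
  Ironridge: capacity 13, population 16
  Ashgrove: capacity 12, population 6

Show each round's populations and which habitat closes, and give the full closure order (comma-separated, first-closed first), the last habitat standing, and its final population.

Round 1: Ashgrove=6 Cedarfen=16 Dunmere=24 Ironridge=16 → close Cedarfen (overflow 10)
  16÷3 = 5 each, +1 to first 1
Round 2: Ashgrove=12 Dunmere=29 Ironridge=21 → close Dunmere (overflow 15)
  29÷2 = 14 each, +1 to first 1
Round 3: Ashgrove=27 Ironridge=35 → close Ironridge (overflow 22)
  35÷1 = 35 each, +1 to first 0

Closure order: Cedarfen, Dunmere, Ironridge
Last habitat: Ashgrove with 62 animals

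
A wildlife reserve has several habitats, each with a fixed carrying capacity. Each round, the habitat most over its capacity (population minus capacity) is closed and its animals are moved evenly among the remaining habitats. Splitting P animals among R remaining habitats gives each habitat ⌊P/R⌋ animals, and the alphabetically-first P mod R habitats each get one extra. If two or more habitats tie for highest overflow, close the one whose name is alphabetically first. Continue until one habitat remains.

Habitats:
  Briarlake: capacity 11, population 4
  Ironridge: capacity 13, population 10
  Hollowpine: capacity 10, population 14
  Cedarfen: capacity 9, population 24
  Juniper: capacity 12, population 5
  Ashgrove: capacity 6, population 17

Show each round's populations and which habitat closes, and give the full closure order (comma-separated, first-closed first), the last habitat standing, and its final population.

Round 1: Ashgrove=17 Briarlake=4 Cedarfen=24 Hollowpine=14 Ironridge=10 Juniper=5 → close Cedarfen (overflow 15)
  24÷5 = 4 each, +1 to first 4
Round 2: Ashgrove=22 Briarlake=9 Hollowpine=19 Ironridge=15 Juniper=9 → close Ashgrove (overflow 16)
  22÷4 = 5 each, +1 to first 2
Round 3: Briarlake=15 Hollowpine=25 Ironridge=20 Juniper=14 → close Hollowpine (overflow 15)
  25÷3 = 8 each, +1 to first 1
Round 4: Briarlake=24 Ironridge=28 Juniper=22 → close Ironridge (overflow 15)
  28÷2 = 14 each, +1 to first 0
Round 5: Briarlake=38 Juniper=36 → close Briarlake (overflow 27)
  38÷1 = 38 each, +1 to first 0

Closure order: Cedarfen, Ashgrove, Hollowpine, Ironridge, Briarlake
Last habitat: Juniper with 74 animals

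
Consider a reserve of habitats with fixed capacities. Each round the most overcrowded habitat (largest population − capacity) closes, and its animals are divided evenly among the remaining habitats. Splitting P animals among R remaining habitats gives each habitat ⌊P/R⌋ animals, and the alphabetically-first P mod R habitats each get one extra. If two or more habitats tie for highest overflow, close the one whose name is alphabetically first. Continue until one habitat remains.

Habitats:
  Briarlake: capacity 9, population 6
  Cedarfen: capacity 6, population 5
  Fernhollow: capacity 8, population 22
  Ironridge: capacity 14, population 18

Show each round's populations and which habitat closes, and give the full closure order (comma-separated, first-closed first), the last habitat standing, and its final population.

Closure order: Fernhollow, Ironridge, Briarlake
Last habitat: Cedarfen with 51 animals

Round 1: Briarlake=6 Cedarfen=5 Fernhollow=22 Ironridge=18 → close Fernhollow (overflow 14)
  22÷3 = 7 each, +1 to first 1
Round 2: Briarlake=14 Cedarfen=12 Ironridge=25 → close Ironridge (overflow 11)
  25÷2 = 12 each, +1 to first 1
Round 3: Briarlake=27 Cedarfen=24 → close Briarlake (overflow 18)
  27÷1 = 27 each, +1 to first 0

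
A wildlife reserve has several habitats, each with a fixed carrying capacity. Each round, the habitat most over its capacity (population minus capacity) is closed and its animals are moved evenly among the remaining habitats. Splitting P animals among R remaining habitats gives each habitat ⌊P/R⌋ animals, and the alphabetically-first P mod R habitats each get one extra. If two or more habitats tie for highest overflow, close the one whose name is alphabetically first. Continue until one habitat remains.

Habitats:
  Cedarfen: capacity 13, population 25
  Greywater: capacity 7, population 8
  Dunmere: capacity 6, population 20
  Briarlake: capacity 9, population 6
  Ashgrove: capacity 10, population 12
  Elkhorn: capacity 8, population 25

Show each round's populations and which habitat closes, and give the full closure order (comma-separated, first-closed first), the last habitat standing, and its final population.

Round 1: Ashgrove=12 Briarlake=6 Cedarfen=25 Dunmere=20 Elkhorn=25 Greywater=8 → close Elkhorn (overflow 17)
  25÷5 = 5 each, +1 to first 0
Round 2: Ashgrove=17 Briarlake=11 Cedarfen=30 Dunmere=25 Greywater=13 → close Dunmere (overflow 19)
  25÷4 = 6 each, +1 to first 1
Round 3: Ashgrove=24 Briarlake=17 Cedarfen=36 Greywater=19 → close Cedarfen (overflow 23)
  36÷3 = 12 each, +1 to first 0
Round 4: Ashgrove=36 Briarlake=29 Greywater=31 → close Ashgrove (overflow 26)
  36÷2 = 18 each, +1 to first 0
Round 5: Briarlake=47 Greywater=49 → close Greywater (overflow 42)
  49÷1 = 49 each, +1 to first 0

Closure order: Elkhorn, Dunmere, Cedarfen, Ashgrove, Greywater
Last habitat: Briarlake with 96 animals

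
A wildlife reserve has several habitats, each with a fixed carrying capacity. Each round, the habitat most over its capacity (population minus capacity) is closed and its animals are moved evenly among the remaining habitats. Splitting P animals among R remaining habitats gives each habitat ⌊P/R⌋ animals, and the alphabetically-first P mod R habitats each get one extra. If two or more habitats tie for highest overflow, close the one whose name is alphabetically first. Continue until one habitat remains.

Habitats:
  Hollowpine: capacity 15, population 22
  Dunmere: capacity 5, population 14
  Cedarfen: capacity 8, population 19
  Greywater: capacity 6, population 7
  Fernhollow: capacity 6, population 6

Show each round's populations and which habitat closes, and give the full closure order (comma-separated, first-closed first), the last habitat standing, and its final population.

Closure order: Cedarfen, Dunmere, Hollowpine, Fernhollow
Last habitat: Greywater with 68 animals

Round 1: Cedarfen=19 Dunmere=14 Fernhollow=6 Greywater=7 Hollowpine=22 → close Cedarfen (overflow 11)
  19÷4 = 4 each, +1 to first 3
Round 2: Dunmere=19 Fernhollow=11 Greywater=12 Hollowpine=26 → close Dunmere (overflow 14)
  19÷3 = 6 each, +1 to first 1
Round 3: Fernhollow=18 Greywater=18 Hollowpine=32 → close Hollowpine (overflow 17)
  32÷2 = 16 each, +1 to first 0
Round 4: Fernhollow=34 Greywater=34 → close Fernhollow (overflow 28)
  34÷1 = 34 each, +1 to first 0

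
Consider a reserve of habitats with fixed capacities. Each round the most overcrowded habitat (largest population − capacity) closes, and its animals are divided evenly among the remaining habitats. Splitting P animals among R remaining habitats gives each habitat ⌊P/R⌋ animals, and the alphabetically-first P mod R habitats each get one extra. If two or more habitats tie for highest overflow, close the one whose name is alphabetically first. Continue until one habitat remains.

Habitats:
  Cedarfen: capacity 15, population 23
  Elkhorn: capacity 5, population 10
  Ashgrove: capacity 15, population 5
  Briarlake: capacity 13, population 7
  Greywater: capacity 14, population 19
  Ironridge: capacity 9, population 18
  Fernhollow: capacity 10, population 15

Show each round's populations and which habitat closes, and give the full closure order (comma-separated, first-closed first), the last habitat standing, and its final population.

Round 1: Ashgrove=5 Briarlake=7 Cedarfen=23 Elkhorn=10 Fernhollow=15 Greywater=19 Ironridge=18 → close Ironridge (overflow 9)
  18÷6 = 3 each, +1 to first 0
Round 2: Ashgrove=8 Briarlake=10 Cedarfen=26 Elkhorn=13 Fernhollow=18 Greywater=22 → close Cedarfen (overflow 11)
  26÷5 = 5 each, +1 to first 1
Round 3: Ashgrove=14 Briarlake=15 Elkhorn=18 Fernhollow=23 Greywater=27 → close Elkhorn (overflow 13)
  18÷4 = 4 each, +1 to first 2
Round 4: Ashgrove=19 Briarlake=20 Fernhollow=27 Greywater=31 → close Fernhollow (overflow 17)
  27÷3 = 9 each, +1 to first 0
Round 5: Ashgrove=28 Briarlake=29 Greywater=40 → close Greywater (overflow 26)
  40÷2 = 20 each, +1 to first 0
Round 6: Ashgrove=48 Briarlake=49 → close Briarlake (overflow 36)
  49÷1 = 49 each, +1 to first 0

Closure order: Ironridge, Cedarfen, Elkhorn, Fernhollow, Greywater, Briarlake
Last habitat: Ashgrove with 97 animals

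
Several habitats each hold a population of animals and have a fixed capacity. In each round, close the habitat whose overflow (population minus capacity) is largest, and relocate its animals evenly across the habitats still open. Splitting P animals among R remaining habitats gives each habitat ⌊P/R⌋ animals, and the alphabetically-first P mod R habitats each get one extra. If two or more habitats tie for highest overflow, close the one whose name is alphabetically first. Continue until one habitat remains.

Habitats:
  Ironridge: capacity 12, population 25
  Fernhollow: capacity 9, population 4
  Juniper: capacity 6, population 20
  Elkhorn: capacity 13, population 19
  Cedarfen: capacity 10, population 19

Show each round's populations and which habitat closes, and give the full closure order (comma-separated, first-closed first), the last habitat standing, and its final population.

Round 1: Cedarfen=19 Elkhorn=19 Fernhollow=4 Ironridge=25 Juniper=20 → close Juniper (overflow 14)
  20÷4 = 5 each, +1 to first 0
Round 2: Cedarfen=24 Elkhorn=24 Fernhollow=9 Ironridge=30 → close Ironridge (overflow 18)
  30÷3 = 10 each, +1 to first 0
Round 3: Cedarfen=34 Elkhorn=34 Fernhollow=19 → close Cedarfen (overflow 24)
  34÷2 = 17 each, +1 to first 0
Round 4: Elkhorn=51 Fernhollow=36 → close Elkhorn (overflow 38)
  51÷1 = 51 each, +1 to first 0

Closure order: Juniper, Ironridge, Cedarfen, Elkhorn
Last habitat: Fernhollow with 87 animals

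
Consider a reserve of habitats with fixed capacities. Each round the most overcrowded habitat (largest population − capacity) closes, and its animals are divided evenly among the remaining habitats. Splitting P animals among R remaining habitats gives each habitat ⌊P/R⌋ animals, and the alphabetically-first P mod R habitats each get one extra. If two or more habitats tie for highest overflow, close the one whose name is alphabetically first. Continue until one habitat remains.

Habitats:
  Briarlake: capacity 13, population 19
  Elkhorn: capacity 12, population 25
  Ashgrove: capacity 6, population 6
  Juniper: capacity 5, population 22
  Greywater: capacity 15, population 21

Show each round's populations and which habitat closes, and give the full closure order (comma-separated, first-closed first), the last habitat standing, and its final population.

Closure order: Juniper, Elkhorn, Briarlake, Greywater
Last habitat: Ashgrove with 93 animals

Round 1: Ashgrove=6 Briarlake=19 Elkhorn=25 Greywater=21 Juniper=22 → close Juniper (overflow 17)
  22÷4 = 5 each, +1 to first 2
Round 2: Ashgrove=12 Briarlake=25 Elkhorn=30 Greywater=26 → close Elkhorn (overflow 18)
  30÷3 = 10 each, +1 to first 0
Round 3: Ashgrove=22 Briarlake=35 Greywater=36 → close Briarlake (overflow 22)
  35÷2 = 17 each, +1 to first 1
Round 4: Ashgrove=40 Greywater=53 → close Greywater (overflow 38)
  53÷1 = 53 each, +1 to first 0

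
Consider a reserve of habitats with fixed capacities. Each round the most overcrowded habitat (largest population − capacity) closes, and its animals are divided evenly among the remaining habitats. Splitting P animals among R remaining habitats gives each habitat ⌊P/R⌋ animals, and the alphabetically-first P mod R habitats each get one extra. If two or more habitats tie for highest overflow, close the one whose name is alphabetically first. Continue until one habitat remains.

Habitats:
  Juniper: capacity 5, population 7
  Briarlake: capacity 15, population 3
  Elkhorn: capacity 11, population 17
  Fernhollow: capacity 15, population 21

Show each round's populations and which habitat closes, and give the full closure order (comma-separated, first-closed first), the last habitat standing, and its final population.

Closure order: Elkhorn, Fernhollow, Juniper
Last habitat: Briarlake with 48 animals

Round 1: Briarlake=3 Elkhorn=17 Fernhollow=21 Juniper=7 → close Elkhorn (overflow 6)
  17÷3 = 5 each, +1 to first 2
Round 2: Briarlake=9 Fernhollow=27 Juniper=12 → close Fernhollow (overflow 12)
  27÷2 = 13 each, +1 to first 1
Round 3: Briarlake=23 Juniper=25 → close Juniper (overflow 20)
  25÷1 = 25 each, +1 to first 0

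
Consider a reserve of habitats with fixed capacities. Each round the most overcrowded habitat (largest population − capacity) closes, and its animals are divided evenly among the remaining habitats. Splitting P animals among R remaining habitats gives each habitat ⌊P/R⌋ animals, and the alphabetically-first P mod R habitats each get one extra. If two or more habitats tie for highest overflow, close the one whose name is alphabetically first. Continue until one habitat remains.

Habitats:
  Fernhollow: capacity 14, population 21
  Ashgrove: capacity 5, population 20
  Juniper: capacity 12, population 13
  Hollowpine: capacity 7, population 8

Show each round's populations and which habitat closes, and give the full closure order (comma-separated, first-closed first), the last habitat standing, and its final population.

Round 1: Ashgrove=20 Fernhollow=21 Hollowpine=8 Juniper=13 → close Ashgrove (overflow 15)
  20÷3 = 6 each, +1 to first 2
Round 2: Fernhollow=28 Hollowpine=15 Juniper=19 → close Fernhollow (overflow 14)
  28÷2 = 14 each, +1 to first 0
Round 3: Hollowpine=29 Juniper=33 → close Hollowpine (overflow 22)
  29÷1 = 29 each, +1 to first 0

Closure order: Ashgrove, Fernhollow, Hollowpine
Last habitat: Juniper with 62 animals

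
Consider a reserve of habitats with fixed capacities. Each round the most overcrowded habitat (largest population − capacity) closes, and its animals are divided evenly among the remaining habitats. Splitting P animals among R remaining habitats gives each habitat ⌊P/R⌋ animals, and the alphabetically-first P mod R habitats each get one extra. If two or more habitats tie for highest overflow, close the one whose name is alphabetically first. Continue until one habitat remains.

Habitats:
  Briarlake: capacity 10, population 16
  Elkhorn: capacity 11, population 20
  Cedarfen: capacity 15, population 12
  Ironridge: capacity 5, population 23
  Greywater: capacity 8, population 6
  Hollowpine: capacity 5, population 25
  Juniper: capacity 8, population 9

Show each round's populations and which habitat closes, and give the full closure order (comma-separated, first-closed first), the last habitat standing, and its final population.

Round 1: Briarlake=16 Cedarfen=12 Elkhorn=20 Greywater=6 Hollowpine=25 Ironridge=23 Juniper=9 → close Hollowpine (overflow 20)
  25÷6 = 4 each, +1 to first 1
Round 2: Briarlake=21 Cedarfen=16 Elkhorn=24 Greywater=10 Ironridge=27 Juniper=13 → close Ironridge (overflow 22)
  27÷5 = 5 each, +1 to first 2
Round 3: Briarlake=27 Cedarfen=22 Elkhorn=29 Greywater=15 Juniper=18 → close Elkhorn (overflow 18)
  29÷4 = 7 each, +1 to first 1
Round 4: Briarlake=35 Cedarfen=29 Greywater=22 Juniper=25 → close Briarlake (overflow 25)
  35÷3 = 11 each, +1 to first 2
Round 5: Cedarfen=41 Greywater=34 Juniper=36 → close Juniper (overflow 28)
  36÷2 = 18 each, +1 to first 0
Round 6: Cedarfen=59 Greywater=52 → close Cedarfen (overflow 44)
  59÷1 = 59 each, +1 to first 0

Closure order: Hollowpine, Ironridge, Elkhorn, Briarlake, Juniper, Cedarfen
Last habitat: Greywater with 111 animals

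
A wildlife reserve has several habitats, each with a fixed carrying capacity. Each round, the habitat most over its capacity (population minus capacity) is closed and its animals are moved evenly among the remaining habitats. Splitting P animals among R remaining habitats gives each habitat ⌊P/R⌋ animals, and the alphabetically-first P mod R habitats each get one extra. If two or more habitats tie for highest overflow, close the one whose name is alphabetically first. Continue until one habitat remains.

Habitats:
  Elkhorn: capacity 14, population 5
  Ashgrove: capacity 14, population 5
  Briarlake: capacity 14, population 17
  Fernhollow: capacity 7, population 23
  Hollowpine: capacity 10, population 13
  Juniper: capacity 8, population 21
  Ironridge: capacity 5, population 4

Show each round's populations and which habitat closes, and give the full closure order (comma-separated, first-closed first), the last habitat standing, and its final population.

Round 1: Ashgrove=5 Briarlake=17 Elkhorn=5 Fernhollow=23 Hollowpine=13 Ironridge=4 Juniper=21 → close Fernhollow (overflow 16)
  23÷6 = 3 each, +1 to first 5
Round 2: Ashgrove=9 Briarlake=21 Elkhorn=9 Hollowpine=17 Ironridge=8 Juniper=24 → close Juniper (overflow 16)
  24÷5 = 4 each, +1 to first 4
Round 3: Ashgrove=14 Briarlake=26 Elkhorn=14 Hollowpine=22 Ironridge=12 → close Briarlake (overflow 12)
  26÷4 = 6 each, +1 to first 2
Round 4: Ashgrove=21 Elkhorn=21 Hollowpine=28 Ironridge=18 → close Hollowpine (overflow 18)
  28÷3 = 9 each, +1 to first 1
Round 5: Ashgrove=31 Elkhorn=30 Ironridge=27 → close Ironridge (overflow 22)
  27÷2 = 13 each, +1 to first 1
Round 6: Ashgrove=45 Elkhorn=43 → close Ashgrove (overflow 31)
  45÷1 = 45 each, +1 to first 0

Closure order: Fernhollow, Juniper, Briarlake, Hollowpine, Ironridge, Ashgrove
Last habitat: Elkhorn with 88 animals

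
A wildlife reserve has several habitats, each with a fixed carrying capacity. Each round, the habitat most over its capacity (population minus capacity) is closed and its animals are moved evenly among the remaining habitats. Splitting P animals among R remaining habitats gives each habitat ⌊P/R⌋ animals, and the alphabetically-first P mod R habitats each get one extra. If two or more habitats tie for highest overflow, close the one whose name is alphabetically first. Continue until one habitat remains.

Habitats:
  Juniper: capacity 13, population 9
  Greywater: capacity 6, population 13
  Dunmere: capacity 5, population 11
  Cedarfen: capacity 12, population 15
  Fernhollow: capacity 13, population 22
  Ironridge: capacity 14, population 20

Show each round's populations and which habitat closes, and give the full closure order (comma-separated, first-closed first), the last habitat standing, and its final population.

Round 1: Cedarfen=15 Dunmere=11 Fernhollow=22 Greywater=13 Ironridge=20 Juniper=9 → close Fernhollow (overflow 9)
  22÷5 = 4 each, +1 to first 2
Round 2: Cedarfen=20 Dunmere=16 Greywater=17 Ironridge=24 Juniper=13 → close Dunmere (overflow 11)
  16÷4 = 4 each, +1 to first 0
Round 3: Cedarfen=24 Greywater=21 Ironridge=28 Juniper=17 → close Greywater (overflow 15)
  21÷3 = 7 each, +1 to first 0
Round 4: Cedarfen=31 Ironridge=35 Juniper=24 → close Ironridge (overflow 21)
  35÷2 = 17 each, +1 to first 1
Round 5: Cedarfen=49 Juniper=41 → close Cedarfen (overflow 37)
  49÷1 = 49 each, +1 to first 0

Closure order: Fernhollow, Dunmere, Greywater, Ironridge, Cedarfen
Last habitat: Juniper with 90 animals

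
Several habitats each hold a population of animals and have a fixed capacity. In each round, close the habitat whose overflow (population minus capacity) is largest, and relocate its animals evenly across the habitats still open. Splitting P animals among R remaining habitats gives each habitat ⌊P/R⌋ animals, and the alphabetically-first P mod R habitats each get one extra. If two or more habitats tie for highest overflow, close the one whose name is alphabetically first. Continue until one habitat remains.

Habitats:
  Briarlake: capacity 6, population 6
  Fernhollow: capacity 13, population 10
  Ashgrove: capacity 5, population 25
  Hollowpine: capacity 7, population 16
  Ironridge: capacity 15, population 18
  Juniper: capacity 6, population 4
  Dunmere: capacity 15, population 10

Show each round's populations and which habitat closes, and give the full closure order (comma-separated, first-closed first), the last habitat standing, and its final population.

Round 1: Ashgrove=25 Briarlake=6 Dunmere=10 Fernhollow=10 Hollowpine=16 Ironridge=18 Juniper=4 → close Ashgrove (overflow 20)
  25÷6 = 4 each, +1 to first 1
Round 2: Briarlake=11 Dunmere=14 Fernhollow=14 Hollowpine=20 Ironridge=22 Juniper=8 → close Hollowpine (overflow 13)
  20÷5 = 4 each, +1 to first 0
Round 3: Briarlake=15 Dunmere=18 Fernhollow=18 Ironridge=26 Juniper=12 → close Ironridge (overflow 11)
  26÷4 = 6 each, +1 to first 2
Round 4: Briarlake=22 Dunmere=25 Fernhollow=24 Juniper=18 → close Briarlake (overflow 16)
  22÷3 = 7 each, +1 to first 1
Round 5: Dunmere=33 Fernhollow=31 Juniper=25 → close Juniper (overflow 19)
  25÷2 = 12 each, +1 to first 1
Round 6: Dunmere=46 Fernhollow=43 → close Dunmere (overflow 31)
  46÷1 = 46 each, +1 to first 0

Closure order: Ashgrove, Hollowpine, Ironridge, Briarlake, Juniper, Dunmere
Last habitat: Fernhollow with 89 animals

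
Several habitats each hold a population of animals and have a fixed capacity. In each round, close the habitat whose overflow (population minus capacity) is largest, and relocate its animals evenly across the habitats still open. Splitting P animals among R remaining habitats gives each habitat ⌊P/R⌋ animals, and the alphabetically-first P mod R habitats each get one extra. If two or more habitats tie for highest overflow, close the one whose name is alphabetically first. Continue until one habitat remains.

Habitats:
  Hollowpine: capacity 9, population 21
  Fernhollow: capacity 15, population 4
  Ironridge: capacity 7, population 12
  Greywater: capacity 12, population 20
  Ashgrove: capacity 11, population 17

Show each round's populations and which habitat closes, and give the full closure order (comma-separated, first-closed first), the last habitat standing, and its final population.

Round 1: Ashgrove=17 Fernhollow=4 Greywater=20 Hollowpine=21 Ironridge=12 → close Hollowpine (overflow 12)
  21÷4 = 5 each, +1 to first 1
Round 2: Ashgrove=23 Fernhollow=9 Greywater=25 Ironridge=17 → close Greywater (overflow 13)
  25÷3 = 8 each, +1 to first 1
Round 3: Ashgrove=32 Fernhollow=17 Ironridge=25 → close Ashgrove (overflow 21)
  32÷2 = 16 each, +1 to first 0
Round 4: Fernhollow=33 Ironridge=41 → close Ironridge (overflow 34)
  41÷1 = 41 each, +1 to first 0

Closure order: Hollowpine, Greywater, Ashgrove, Ironridge
Last habitat: Fernhollow with 74 animals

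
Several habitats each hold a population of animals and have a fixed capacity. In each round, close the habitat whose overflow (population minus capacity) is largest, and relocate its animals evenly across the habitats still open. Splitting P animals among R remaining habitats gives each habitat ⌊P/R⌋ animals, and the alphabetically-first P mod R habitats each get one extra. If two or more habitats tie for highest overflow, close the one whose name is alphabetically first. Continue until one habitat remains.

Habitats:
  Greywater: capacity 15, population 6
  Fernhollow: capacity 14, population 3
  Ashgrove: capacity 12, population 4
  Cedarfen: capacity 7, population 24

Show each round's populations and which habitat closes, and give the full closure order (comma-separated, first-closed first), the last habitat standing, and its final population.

Closure order: Cedarfen, Ashgrove, Greywater
Last habitat: Fernhollow with 37 animals

Round 1: Ashgrove=4 Cedarfen=24 Fernhollow=3 Greywater=6 → close Cedarfen (overflow 17)
  24÷3 = 8 each, +1 to first 0
Round 2: Ashgrove=12 Fernhollow=11 Greywater=14 → close Ashgrove (overflow 0)
  12÷2 = 6 each, +1 to first 0
Round 3: Fernhollow=17 Greywater=20 → close Greywater (overflow 5)
  20÷1 = 20 each, +1 to first 0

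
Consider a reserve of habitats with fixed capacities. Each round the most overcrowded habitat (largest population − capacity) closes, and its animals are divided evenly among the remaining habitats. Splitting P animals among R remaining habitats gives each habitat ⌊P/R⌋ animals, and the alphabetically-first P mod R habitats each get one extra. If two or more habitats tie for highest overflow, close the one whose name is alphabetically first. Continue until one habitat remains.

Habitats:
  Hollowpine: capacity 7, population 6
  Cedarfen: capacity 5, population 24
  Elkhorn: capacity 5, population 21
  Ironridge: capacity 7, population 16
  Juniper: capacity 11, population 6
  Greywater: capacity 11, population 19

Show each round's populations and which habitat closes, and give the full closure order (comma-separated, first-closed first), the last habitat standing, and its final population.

Closure order: Cedarfen, Elkhorn, Greywater, Ironridge, Hollowpine
Last habitat: Juniper with 92 animals

Round 1: Cedarfen=24 Elkhorn=21 Greywater=19 Hollowpine=6 Ironridge=16 Juniper=6 → close Cedarfen (overflow 19)
  24÷5 = 4 each, +1 to first 4
Round 2: Elkhorn=26 Greywater=24 Hollowpine=11 Ironridge=21 Juniper=10 → close Elkhorn (overflow 21)
  26÷4 = 6 each, +1 to first 2
Round 3: Greywater=31 Hollowpine=18 Ironridge=27 Juniper=16 → close Greywater (overflow 20)
  31÷3 = 10 each, +1 to first 1
Round 4: Hollowpine=29 Ironridge=37 Juniper=26 → close Ironridge (overflow 30)
  37÷2 = 18 each, +1 to first 1
Round 5: Hollowpine=48 Juniper=44 → close Hollowpine (overflow 41)
  48÷1 = 48 each, +1 to first 0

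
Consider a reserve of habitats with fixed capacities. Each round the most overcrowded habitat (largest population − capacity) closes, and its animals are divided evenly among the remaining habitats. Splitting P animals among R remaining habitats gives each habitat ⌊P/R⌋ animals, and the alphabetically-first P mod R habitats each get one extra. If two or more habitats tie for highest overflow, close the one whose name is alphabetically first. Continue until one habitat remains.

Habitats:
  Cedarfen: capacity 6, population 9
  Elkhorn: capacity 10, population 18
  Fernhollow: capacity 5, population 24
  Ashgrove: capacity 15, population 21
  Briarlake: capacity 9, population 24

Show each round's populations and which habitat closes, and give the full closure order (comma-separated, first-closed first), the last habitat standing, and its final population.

Round 1: Ashgrove=21 Briarlake=24 Cedarfen=9 Elkhorn=18 Fernhollow=24 → close Fernhollow (overflow 19)
  24÷4 = 6 each, +1 to first 0
Round 2: Ashgrove=27 Briarlake=30 Cedarfen=15 Elkhorn=24 → close Briarlake (overflow 21)
  30÷3 = 10 each, +1 to first 0
Round 3: Ashgrove=37 Cedarfen=25 Elkhorn=34 → close Elkhorn (overflow 24)
  34÷2 = 17 each, +1 to first 0
Round 4: Ashgrove=54 Cedarfen=42 → close Ashgrove (overflow 39)
  54÷1 = 54 each, +1 to first 0

Closure order: Fernhollow, Briarlake, Elkhorn, Ashgrove
Last habitat: Cedarfen with 96 animals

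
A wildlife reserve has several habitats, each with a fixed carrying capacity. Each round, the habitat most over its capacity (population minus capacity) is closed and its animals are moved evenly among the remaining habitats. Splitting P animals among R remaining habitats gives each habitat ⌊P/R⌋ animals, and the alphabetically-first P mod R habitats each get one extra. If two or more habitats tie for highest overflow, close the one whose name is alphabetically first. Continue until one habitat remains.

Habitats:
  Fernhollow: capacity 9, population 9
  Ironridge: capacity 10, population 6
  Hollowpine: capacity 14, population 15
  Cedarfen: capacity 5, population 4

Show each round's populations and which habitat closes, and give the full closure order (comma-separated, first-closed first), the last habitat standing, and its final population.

Closure order: Hollowpine, Fernhollow, Cedarfen
Last habitat: Ironridge with 34 animals

Round 1: Cedarfen=4 Fernhollow=9 Hollowpine=15 Ironridge=6 → close Hollowpine (overflow 1)
  15÷3 = 5 each, +1 to first 0
Round 2: Cedarfen=9 Fernhollow=14 Ironridge=11 → close Fernhollow (overflow 5)
  14÷2 = 7 each, +1 to first 0
Round 3: Cedarfen=16 Ironridge=18 → close Cedarfen (overflow 11)
  16÷1 = 16 each, +1 to first 0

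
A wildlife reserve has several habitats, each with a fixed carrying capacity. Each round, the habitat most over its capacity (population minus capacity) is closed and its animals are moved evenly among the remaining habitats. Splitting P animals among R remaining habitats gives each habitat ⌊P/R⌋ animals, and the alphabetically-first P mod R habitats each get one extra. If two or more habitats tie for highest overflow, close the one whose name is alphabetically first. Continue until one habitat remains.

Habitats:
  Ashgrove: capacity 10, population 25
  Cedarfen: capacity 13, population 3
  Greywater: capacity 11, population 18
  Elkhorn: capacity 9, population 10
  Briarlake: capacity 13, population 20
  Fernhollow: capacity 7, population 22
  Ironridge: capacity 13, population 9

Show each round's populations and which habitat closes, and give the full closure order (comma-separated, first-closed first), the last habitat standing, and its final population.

Closure order: Ashgrove, Fernhollow, Briarlake, Greywater, Elkhorn, Ironridge
Last habitat: Cedarfen with 107 animals

Round 1: Ashgrove=25 Briarlake=20 Cedarfen=3 Elkhorn=10 Fernhollow=22 Greywater=18 Ironridge=9 → close Ashgrove (overflow 15)
  25÷6 = 4 each, +1 to first 1
Round 2: Briarlake=25 Cedarfen=7 Elkhorn=14 Fernhollow=26 Greywater=22 Ironridge=13 → close Fernhollow (overflow 19)
  26÷5 = 5 each, +1 to first 1
Round 3: Briarlake=31 Cedarfen=12 Elkhorn=19 Greywater=27 Ironridge=18 → close Briarlake (overflow 18)
  31÷4 = 7 each, +1 to first 3
Round 4: Cedarfen=20 Elkhorn=27 Greywater=35 Ironridge=25 → close Greywater (overflow 24)
  35÷3 = 11 each, +1 to first 2
Round 5: Cedarfen=32 Elkhorn=39 Ironridge=36 → close Elkhorn (overflow 30)
  39÷2 = 19 each, +1 to first 1
Round 6: Cedarfen=52 Ironridge=55 → close Ironridge (overflow 42)
  55÷1 = 55 each, +1 to first 0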